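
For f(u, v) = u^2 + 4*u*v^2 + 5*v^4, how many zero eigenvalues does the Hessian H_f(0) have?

1

Hessian at 0 has rank 1.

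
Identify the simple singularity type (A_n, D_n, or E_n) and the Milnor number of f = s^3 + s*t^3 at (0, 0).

Type E_{7}, Milnor number mu = 7.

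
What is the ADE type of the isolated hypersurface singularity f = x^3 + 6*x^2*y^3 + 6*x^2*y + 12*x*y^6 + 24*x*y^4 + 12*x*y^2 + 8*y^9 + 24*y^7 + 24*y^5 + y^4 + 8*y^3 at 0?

E_{6}

The Hessian of f at 0 is [[0, 0], [0, 0]] with rank 0, so corank 2. A Groebner basis of the Jacobian ideal J(f) in C{x,y} is {y^3, x^2 + 4*x*y + 4*y^2}; counting standard monomials gives mu = 6. Corank 2; j^3 = (x + 2*y)^3 is a perfect cube, so E-series; the 4-jet and mu = 6 give E_6.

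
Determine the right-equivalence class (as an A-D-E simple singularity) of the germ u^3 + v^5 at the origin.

E8

The Hessian of f at 0 has rank 0. Corank 2; j^3 = u^3 is a perfect cube, so E-series; the 5-jet and mu = 8 give E_8.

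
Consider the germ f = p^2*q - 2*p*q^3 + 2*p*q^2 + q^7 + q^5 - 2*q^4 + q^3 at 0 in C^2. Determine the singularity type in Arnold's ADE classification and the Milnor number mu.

Type D8, Milnor number mu = 8.

The Hessian of f at 0 is [[0, 0], [0, 0]] with rank 0, so corank 2. A Groebner basis of the Jacobian ideal J(f) in C{p,q} is {p^2*q^2 + 2*p^2*q + p^2/7 + 20*p*q^2/7 + 8*p*q/7 + q^2, p^3 + 3*p^2*q + p^2/7 + 20*p*q^2/7 + 8*p*q/7 + q^2, -p*q + q^3 - q^2}; counting standard monomials gives mu = 8. Corank 2; j^3 = q*(p + q)^2 has shape L^2 M (L != M), so D-series; mu = 8 gives D_8.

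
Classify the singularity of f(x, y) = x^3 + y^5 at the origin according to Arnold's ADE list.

The Hessian of f at 0 has rank 0. Corank 2; j^3 = x^3 is a perfect cube, so E-series; the 5-jet and mu = 8 give E_8.

E_8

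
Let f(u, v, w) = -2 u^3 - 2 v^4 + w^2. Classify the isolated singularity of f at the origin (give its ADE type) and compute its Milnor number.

The Hessian of f at 0 has rank 1. Corank 2; j^3 = -2*u^3 is a perfect cube, so E-series; the 4-jet and mu = 6 give E_6.

Type E6, Milnor number mu = 6.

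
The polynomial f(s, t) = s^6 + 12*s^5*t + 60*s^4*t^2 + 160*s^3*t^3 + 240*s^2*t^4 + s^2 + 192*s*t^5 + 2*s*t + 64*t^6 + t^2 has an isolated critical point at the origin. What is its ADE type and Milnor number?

The Hessian of f at 0 is [[2, 2], [2, 2]] with rank 1, so corank 1. A Groebner basis of the Jacobian ideal J(f) in C{s,t} is {t^5, s + t}; counting standard monomials gives mu = 5. Corank 1: A-series; mu = 5 gives A_5.

Type A_{5}, Milnor number mu = 5.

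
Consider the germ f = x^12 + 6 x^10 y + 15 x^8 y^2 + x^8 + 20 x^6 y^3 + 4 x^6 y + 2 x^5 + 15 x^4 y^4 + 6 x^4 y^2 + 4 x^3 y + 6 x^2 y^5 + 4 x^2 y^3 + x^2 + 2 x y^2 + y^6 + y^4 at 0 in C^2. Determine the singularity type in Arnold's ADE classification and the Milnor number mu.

The Hessian of f at 0 has rank 1. Corank 1: A-series; mu = 5 gives A_5.

Type A5, Milnor number mu = 5.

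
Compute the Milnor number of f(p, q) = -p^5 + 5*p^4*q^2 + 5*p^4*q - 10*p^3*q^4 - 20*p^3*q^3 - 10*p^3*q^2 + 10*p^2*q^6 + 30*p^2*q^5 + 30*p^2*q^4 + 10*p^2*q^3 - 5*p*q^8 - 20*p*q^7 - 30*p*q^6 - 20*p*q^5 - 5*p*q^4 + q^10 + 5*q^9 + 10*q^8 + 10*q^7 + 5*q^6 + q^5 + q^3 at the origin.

8

The Hessian of f at 0 is [[0, 0], [0, 0]] with rank 0, so corank 2. A Groebner basis of the Jacobian ideal J(f) in C{p,q} is {p^4 - 4*p^3*q, q^2}; counting standard monomials gives mu = 8. Corank 2; j^3 = q^3 is a perfect cube, so E-series; the 5-jet and mu = 8 give E_8.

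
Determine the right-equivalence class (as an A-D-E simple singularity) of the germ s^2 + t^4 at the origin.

The Hessian of f at 0 has rank 1. Corank 1: A-series; mu = 3 gives A_3.

A_{3}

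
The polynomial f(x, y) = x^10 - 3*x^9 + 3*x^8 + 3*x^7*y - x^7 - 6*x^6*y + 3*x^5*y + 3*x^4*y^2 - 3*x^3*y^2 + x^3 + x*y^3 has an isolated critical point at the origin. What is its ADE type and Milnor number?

Type E_7, Milnor number mu = 7.

The Hessian of f at 0 is [[0, 0], [0, 0]] with rank 0, so corank 2. A Groebner basis of the Jacobian ideal J(f) in C{x,y} is {x^3, x*y^2, 3*x^2 + y^3}; counting standard monomials gives mu = 7. Corank 2; j^3 = x^3 is a perfect cube, so E-series; the 4-jet and mu = 7 give E_7.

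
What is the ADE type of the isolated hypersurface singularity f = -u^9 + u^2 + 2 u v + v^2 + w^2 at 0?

A_8

The Hessian of f at 0 is [[2, 2, 0], [2, 2, 0], [0, 0, 2]] with rank 2, so corank 1. A Groebner basis of the Jacobian ideal J(f) in C{u,v,w} is {v^8, u + v, w}; counting standard monomials gives mu = 8. Corank 1: A-series; mu = 8 gives A_8.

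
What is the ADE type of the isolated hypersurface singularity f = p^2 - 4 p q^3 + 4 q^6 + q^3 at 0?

The Hessian of f at 0 has rank 1. Corank 1: A-series; mu = 2 gives A_2.

A_{2}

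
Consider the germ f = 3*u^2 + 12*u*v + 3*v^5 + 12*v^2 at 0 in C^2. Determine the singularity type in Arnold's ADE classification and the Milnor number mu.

Type A4, Milnor number mu = 4.

The Hessian of f at 0 is [[6, 12], [12, 24]] with rank 1, so corank 1. A Groebner basis of the Jacobian ideal J(f) in C{u,v} is {v^4, u + 2*v}; counting standard monomials gives mu = 4. Corank 1: A-series; mu = 4 gives A_4.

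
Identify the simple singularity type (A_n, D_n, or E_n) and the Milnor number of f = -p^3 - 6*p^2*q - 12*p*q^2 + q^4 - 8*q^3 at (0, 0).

Type E6, Milnor number mu = 6.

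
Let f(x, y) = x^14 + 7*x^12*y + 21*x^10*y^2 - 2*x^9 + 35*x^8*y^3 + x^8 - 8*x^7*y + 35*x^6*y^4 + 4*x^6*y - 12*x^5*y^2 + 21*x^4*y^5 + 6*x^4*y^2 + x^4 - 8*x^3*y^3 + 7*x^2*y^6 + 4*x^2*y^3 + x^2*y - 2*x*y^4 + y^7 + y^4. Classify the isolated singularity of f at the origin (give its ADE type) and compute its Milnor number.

Type D_5, Milnor number mu = 5.

The Hessian of f at 0 is [[0, 0], [0, 0]] with rank 0, so corank 2. A Groebner basis of the Jacobian ideal J(f) in C{x,y} is {x^3, x^2/4 + y^3, x*y}; counting standard monomials gives mu = 5. Corank 2; j^3 = x^2*y has shape L^2 M (L != M), so D-series; mu = 5 gives D_5.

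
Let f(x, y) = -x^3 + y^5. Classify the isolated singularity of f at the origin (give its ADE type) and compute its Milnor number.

The Hessian of f at 0 has rank 0. Corank 2; j^3 = -x^3 is a perfect cube, so E-series; the 5-jet and mu = 8 give E_8.

Type E8, Milnor number mu = 8.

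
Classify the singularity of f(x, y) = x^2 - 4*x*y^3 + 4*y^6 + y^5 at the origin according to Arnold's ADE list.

The Hessian of f at 0 is [[2, 0], [0, 0]] with rank 1, so corank 1. A Groebner basis of the Jacobian ideal J(f) in C{x,y} is {-x/2 + y^3, x^2, x*y}; counting standard monomials gives mu = 4. Corank 1: A-series; mu = 4 gives A_4.

A4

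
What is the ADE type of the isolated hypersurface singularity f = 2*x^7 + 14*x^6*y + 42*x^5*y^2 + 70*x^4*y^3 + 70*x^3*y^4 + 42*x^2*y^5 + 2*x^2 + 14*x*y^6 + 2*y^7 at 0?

The Hessian of f at 0 is [[4, 0], [0, 0]] with rank 1, so corank 1. A Groebner basis of the Jacobian ideal J(f) in C{x,y} is {y^6, x}; counting standard monomials gives mu = 6. Corank 1: A-series; mu = 6 gives A_6.

A6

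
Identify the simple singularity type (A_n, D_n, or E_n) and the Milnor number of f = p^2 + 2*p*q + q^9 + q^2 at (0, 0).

Type A_8, Milnor number mu = 8.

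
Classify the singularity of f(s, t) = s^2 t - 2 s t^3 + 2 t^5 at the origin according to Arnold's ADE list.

The Hessian of f at 0 is [[0, 0], [0, 0]] with rank 0, so corank 2. A Groebner basis of the Jacobian ideal J(f) in C{s,t} is {s^3, s^2*t, s^2/4 + s*t^2, -s*t + t^3}; counting standard monomials gives mu = 6. Corank 2; j^3 = s^2*t has shape L^2 M (L != M), so D-series; mu = 6 gives D_6.

D_{6}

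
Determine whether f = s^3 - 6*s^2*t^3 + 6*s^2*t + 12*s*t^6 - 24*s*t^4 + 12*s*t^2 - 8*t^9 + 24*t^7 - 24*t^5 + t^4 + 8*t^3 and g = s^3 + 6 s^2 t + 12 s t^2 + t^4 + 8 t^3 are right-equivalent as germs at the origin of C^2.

Yes.

The Hessian of f at 0 has rank 0. Corank 2; j^3 = (s + 2*t)^3 is a perfect cube, so E-series; the 4-jet and mu = 6 give E_6. The Hessian of g at 0 has rank 0. Corank 2; j^3 = (s + 2*t)^3 is a perfect cube, so E-series; the 4-jet and mu = 6 give E_6. Both have type E_6, hence right-equivalent.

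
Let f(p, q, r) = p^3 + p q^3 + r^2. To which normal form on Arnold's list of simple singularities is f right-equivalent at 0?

E7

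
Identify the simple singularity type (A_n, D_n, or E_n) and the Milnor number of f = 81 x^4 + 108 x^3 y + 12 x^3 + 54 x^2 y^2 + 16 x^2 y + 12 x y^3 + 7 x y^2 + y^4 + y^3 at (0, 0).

Type D_{5}, Milnor number mu = 5.

The Hessian of f at 0 is [[0, 0], [0, 0]] with rank 0, so corank 2. A Groebner basis of the Jacobian ideal J(f) in C{x,y} is {x*y^2 + 2*x*y/3 + y^2/3, -4*x*y/3 + y^3 - 2*y^2/3, x^2 + 5*x*y/6 + y^2/6}; counting standard monomials gives mu = 5. Corank 2; j^3 = (2*x + y)^2*(3*x + y) has shape L^2 M (L != M), so D-series; mu = 5 gives D_5.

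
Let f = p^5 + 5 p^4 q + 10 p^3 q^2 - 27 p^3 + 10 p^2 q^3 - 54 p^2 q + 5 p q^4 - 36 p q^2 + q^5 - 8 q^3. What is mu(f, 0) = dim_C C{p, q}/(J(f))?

8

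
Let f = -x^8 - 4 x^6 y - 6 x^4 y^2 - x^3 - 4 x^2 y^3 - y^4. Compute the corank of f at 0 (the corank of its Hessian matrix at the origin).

Hessian at 0 has rank 0.

2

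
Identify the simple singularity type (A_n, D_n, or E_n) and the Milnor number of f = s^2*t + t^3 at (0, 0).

The Hessian of f at 0 has rank 0. Corank 2; j^3 = t*(s^2 + t^2) splits into three distinct lines over C (the quadratic factor has nonzero discriminant), so D_4.

Type D_{4}, Milnor number mu = 4.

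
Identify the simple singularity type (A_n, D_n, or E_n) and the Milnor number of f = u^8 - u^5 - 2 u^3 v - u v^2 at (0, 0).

Type D_9, Milnor number mu = 9.

The Hessian of f at 0 has rank 0. Corank 2; j^3 = -u*v^2 has shape L^2 M (L != M), so D-series; mu = 9 gives D_9.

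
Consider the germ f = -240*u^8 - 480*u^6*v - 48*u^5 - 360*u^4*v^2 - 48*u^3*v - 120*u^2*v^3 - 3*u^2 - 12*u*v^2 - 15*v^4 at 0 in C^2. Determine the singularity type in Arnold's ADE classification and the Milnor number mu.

Type A_3, Milnor number mu = 3.

The Hessian of f at 0 has rank 1. Corank 1: A-series; mu = 3 gives A_3.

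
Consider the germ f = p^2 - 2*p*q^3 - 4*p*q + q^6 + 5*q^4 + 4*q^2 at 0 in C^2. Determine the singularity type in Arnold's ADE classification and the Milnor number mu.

Type A3, Milnor number mu = 3.

The Hessian of f at 0 is [[2, -4], [-4, 8]] with rank 1, so corank 1. A Groebner basis of the Jacobian ideal J(f) in C{p,q} is {q^3, p - 2*q}; counting standard monomials gives mu = 3. Corank 1: A-series; mu = 3 gives A_3.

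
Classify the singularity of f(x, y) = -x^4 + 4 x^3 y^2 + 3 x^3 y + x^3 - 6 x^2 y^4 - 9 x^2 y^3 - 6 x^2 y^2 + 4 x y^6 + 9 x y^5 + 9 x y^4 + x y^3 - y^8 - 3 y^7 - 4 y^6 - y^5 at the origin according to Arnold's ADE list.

The Hessian of f at 0 has rank 0. Corank 2; j^3 = x^3 is a perfect cube, so E-series; the 4-jet and mu = 7 give E_7.

E_{7}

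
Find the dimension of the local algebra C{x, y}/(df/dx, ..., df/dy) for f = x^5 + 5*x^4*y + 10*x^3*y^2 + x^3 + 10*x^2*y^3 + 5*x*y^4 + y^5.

8

The Hessian of f at 0 has rank 0. Corank 2; j^3 = x^3 is a perfect cube, so E-series; the 5-jet and mu = 8 give E_8.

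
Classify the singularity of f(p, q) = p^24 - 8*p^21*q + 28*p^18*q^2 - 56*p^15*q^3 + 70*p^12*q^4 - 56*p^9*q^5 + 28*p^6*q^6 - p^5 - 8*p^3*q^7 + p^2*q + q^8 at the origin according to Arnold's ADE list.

The Hessian of f at 0 has rank 0. Corank 2; j^3 = p^2*q has shape L^2 M (L != M), so D-series; mu = 9 gives D_9.

D9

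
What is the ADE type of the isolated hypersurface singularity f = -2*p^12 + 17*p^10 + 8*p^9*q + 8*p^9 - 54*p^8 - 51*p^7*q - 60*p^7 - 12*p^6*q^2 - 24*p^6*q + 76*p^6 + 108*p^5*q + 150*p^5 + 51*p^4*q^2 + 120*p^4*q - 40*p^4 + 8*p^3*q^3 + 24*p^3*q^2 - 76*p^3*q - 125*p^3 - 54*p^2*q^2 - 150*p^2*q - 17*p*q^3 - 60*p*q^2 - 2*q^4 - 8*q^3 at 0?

E_7

The Hessian of f at 0 is [[0, 0], [0, 0]] with rank 0, so corank 2. A Groebner basis of the Jacobian ideal J(f) in C{p,q} is {1171875*p^2/4 + 234375*p*q + q^4 + 125*q^3/4 + 46875*q^2, p^3 + 675*p^2/2 + 270*p*q + q^3/10 + 54*q^2, p^2*q - 2125*p^2/4 - 425*p*q - 13*q^3/60 - 85*q^2, 625*p^2 + p*q^2 + 500*p*q + 7*q^3/15 + 100*q^2}; counting standard monomials gives mu = 7. Corank 2; j^3 = -(5*p + 2*q)^3 is a perfect cube, so E-series; the 4-jet and mu = 7 give E_7.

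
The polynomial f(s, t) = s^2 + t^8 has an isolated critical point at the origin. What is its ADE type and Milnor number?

Type A_7, Milnor number mu = 7.

The Hessian of f at 0 has rank 1. Corank 1: A-series; mu = 7 gives A_7.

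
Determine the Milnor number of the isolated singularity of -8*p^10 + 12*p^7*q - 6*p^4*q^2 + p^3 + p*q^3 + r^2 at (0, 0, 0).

7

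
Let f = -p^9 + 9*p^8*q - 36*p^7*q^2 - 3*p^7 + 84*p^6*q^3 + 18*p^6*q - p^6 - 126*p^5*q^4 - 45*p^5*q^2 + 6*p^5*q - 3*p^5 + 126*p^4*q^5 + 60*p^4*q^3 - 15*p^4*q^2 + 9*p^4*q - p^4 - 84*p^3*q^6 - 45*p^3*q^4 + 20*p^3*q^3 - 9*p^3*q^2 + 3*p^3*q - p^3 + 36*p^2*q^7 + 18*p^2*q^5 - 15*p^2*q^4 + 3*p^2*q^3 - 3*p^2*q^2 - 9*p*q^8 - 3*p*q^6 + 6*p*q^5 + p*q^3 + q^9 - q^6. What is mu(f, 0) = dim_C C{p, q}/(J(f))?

7

The Hessian of f at 0 has rank 0. Corank 2; j^3 = -p^3 is a perfect cube, so E-series; the 4-jet and mu = 7 give E_7.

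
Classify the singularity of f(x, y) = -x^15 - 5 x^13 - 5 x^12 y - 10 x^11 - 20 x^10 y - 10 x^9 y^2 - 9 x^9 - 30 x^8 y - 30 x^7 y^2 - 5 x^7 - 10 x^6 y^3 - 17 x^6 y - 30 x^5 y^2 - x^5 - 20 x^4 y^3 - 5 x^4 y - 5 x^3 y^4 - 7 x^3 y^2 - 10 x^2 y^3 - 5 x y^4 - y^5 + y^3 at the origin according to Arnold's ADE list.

E_{8}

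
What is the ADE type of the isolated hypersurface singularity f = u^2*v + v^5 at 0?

D_{6}

The Hessian of f at 0 is [[0, 0], [0, 0]] with rank 0, so corank 2. A Groebner basis of the Jacobian ideal J(f) in C{u,v} is {u^2/5 + v^4, u^3, u*v}; counting standard monomials gives mu = 6. Corank 2; j^3 = u^2*v has shape L^2 M (L != M), so D-series; mu = 6 gives D_6.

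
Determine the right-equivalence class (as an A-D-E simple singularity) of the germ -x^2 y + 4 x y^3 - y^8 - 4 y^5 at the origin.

The Hessian of f at 0 is [[0, 0], [0, 0]] with rank 0, so corank 2. A Groebner basis of the Jacobian ideal J(f) in C{x,y} is {x^4, x^3*y + x^2 - 2*x*y^2, -x^3/2 + x^2*y^2, -x*y/2 + y^3}; counting standard monomials gives mu = 9. Corank 2; j^3 = -x^2*y has shape L^2 M (L != M), so D-series; mu = 9 gives D_9.

D_9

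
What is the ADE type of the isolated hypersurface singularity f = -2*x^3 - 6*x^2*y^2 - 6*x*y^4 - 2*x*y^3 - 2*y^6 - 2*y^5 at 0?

E_7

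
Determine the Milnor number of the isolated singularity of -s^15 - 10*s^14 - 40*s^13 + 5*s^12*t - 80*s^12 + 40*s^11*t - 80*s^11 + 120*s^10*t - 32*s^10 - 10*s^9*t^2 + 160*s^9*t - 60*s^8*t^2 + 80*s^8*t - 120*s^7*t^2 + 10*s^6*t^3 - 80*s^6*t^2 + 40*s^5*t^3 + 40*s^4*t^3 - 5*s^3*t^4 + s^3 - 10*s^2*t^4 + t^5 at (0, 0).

The Hessian of f at 0 is [[0, 0], [0, 0]] with rank 0, so corank 2. A Groebner basis of the Jacobian ideal J(f) in C{s,t} is {t^4, s^2}; counting standard monomials gives mu = 8. Corank 2; j^3 = s^3 is a perfect cube, so E-series; the 5-jet and mu = 8 give E_8.

8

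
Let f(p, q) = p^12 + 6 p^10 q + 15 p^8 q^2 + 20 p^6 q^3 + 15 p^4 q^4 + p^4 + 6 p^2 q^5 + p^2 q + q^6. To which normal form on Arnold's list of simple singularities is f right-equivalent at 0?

D7

The Hessian of f at 0 has rank 0. Corank 2; j^3 = p^2*q has shape L^2 M (L != M), so D-series; mu = 7 gives D_7.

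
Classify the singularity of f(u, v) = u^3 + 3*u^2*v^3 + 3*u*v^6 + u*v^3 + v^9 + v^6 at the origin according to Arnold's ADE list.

The Hessian of f at 0 has rank 0. Corank 2; j^3 = u^3 is a perfect cube, so E-series; the 4-jet and mu = 7 give E_7.

E7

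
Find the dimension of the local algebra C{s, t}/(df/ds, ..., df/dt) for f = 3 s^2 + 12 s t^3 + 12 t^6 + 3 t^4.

The Hessian of f at 0 has rank 1. Corank 1: A-series; mu = 3 gives A_3.

3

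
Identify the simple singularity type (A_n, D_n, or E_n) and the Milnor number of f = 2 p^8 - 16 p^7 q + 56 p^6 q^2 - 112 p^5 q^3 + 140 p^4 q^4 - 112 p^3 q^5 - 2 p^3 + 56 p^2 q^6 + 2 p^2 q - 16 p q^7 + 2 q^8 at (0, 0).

Type D9, Milnor number mu = 9.

The Hessian of f at 0 has rank 0. Corank 2; j^3 = -2*p^2*(p - q) has shape L^2 M (L != M), so D-series; mu = 9 gives D_9.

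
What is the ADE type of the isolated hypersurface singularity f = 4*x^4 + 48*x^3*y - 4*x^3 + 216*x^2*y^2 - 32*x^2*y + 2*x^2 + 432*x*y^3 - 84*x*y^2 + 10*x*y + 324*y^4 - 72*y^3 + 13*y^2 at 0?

A_{1}

The Hessian of f at 0 is [[4, 10], [10, 26]] with rank 2, so corank 0. A Groebner basis of the Jacobian ideal J(f) in C{x,y} is {x, y}; counting standard monomials gives mu = 1. Corank 0: nondegenerate Morse point, so A_1.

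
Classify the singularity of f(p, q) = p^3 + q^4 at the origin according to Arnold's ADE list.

The Hessian of f at 0 is [[0, 0], [0, 0]] with rank 0, so corank 2. A Groebner basis of the Jacobian ideal J(f) in C{p,q} is {q^3, p^2}; counting standard monomials gives mu = 6. Corank 2; j^3 = p^3 is a perfect cube, so E-series; the 4-jet and mu = 6 give E_6.

E6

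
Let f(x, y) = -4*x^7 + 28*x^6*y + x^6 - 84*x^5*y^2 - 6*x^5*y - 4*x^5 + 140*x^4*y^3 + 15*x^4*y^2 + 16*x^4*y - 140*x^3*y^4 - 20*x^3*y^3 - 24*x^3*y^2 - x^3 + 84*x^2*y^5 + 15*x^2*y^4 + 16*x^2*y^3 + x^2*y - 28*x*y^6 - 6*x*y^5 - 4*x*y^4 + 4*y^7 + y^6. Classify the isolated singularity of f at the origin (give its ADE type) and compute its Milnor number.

Type D7, Milnor number mu = 7.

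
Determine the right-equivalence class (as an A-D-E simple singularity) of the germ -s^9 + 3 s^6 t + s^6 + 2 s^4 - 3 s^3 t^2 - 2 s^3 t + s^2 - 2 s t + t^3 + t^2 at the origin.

The Hessian of f at 0 has rank 1. Corank 1: A-series; mu = 2 gives A_2.

A2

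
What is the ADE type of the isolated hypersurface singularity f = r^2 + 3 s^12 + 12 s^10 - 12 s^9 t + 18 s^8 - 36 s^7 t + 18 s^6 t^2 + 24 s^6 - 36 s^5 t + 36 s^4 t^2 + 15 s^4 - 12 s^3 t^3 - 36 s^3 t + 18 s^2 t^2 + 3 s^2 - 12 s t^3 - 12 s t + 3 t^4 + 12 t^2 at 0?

The Hessian of f at 0 has rank 2. Corank 1: A-series; mu = 3 gives A_3.

A_3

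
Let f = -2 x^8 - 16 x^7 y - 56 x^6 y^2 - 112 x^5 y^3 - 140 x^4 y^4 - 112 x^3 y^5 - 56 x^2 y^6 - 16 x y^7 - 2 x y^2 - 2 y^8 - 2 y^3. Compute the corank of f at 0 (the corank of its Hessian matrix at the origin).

The Hessian at 0 is [[0, 0], [0, 0]] of rank 0; hence corank 2.

2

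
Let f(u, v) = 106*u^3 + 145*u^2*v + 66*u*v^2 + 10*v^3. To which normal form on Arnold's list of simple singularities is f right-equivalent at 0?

The Hessian of f at 0 is [[0, 0], [0, 0]] with rank 0, so corank 2. A Groebner basis of the Jacobian ideal J(f) in C{u,v} is {v^3, u^2 - 6*v^2/37, u*v + 15*v^2/37}; counting standard monomials gives mu = 4. Corank 2; j^3 = (2*u + v)*(53*u^2 + 46*u*v + 10*v^2) splits into three distinct lines over C (the quadratic factor has nonzero discriminant), so D_4.

D4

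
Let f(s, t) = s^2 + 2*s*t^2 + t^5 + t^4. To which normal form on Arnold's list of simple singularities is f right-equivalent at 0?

The Hessian of f at 0 has rank 1. Corank 1: A-series; mu = 4 gives A_4.

A4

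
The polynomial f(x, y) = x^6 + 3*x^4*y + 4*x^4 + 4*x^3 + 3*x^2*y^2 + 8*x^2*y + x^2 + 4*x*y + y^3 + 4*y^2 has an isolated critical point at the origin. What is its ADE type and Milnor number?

Type A_{2}, Milnor number mu = 2.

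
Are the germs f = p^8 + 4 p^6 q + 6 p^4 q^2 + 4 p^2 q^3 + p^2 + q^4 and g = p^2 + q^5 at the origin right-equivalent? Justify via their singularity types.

No.

The Hessian of f at 0 is [[2, 0], [0, 0]] with rank 1, so corank 1. A Groebner basis of the Jacobian ideal J(f) in C{p,q} is {q^3, p}; counting standard monomials gives mu = 3. Corank 1: A-series; mu = 3 gives A_3. The Hessian of g at 0 is [[2, 0], [0, 0]] with rank 1, so corank 1. A Groebner basis of the Jacobian ideal J(g) in C{p,q} is {q^4, p}; counting standard monomials gives mu = 4. Corank 1: A-series; mu = 4 gives A_4. f is A_3 but g is A_4, hence not right-equivalent.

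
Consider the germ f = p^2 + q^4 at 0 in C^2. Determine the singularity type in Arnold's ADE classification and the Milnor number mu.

Type A_{3}, Milnor number mu = 3.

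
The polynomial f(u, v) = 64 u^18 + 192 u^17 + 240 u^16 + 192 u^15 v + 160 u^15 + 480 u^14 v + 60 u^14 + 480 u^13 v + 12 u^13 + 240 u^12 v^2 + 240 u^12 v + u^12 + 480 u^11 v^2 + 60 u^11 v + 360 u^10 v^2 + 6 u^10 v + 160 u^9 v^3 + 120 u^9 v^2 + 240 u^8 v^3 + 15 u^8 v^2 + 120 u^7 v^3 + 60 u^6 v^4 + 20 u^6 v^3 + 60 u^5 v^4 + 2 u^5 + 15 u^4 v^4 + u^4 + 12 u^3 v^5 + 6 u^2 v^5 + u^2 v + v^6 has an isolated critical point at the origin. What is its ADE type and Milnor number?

Type D7, Milnor number mu = 7.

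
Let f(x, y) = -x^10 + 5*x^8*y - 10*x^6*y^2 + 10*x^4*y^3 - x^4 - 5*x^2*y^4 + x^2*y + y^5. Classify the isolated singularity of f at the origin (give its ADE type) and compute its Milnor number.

The Hessian of f at 0 is [[0, 0], [0, 0]] with rank 0, so corank 2. A Groebner basis of the Jacobian ideal J(f) in C{x,y} is {x^2/5 + y^4, x^3, x*y}; counting standard monomials gives mu = 6. Corank 2; j^3 = x^2*y has shape L^2 M (L != M), so D-series; mu = 6 gives D_6.

Type D_6, Milnor number mu = 6.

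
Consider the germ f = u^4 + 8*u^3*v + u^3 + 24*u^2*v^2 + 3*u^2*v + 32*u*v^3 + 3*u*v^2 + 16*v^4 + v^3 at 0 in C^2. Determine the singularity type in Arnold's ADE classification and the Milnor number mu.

Type E_{6}, Milnor number mu = 6.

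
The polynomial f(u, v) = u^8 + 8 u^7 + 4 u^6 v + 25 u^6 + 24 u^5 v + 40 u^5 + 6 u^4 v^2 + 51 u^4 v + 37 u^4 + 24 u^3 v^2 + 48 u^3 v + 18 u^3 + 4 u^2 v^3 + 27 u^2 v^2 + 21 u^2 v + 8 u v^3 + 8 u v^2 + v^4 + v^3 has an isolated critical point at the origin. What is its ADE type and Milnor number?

Type D_5, Milnor number mu = 5.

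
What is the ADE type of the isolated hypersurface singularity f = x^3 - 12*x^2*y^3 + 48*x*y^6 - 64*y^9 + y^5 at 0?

E_{8}

The Hessian of f at 0 has rank 0. Corank 2; j^3 = x^3 is a perfect cube, so E-series; the 5-jet and mu = 8 give E_8.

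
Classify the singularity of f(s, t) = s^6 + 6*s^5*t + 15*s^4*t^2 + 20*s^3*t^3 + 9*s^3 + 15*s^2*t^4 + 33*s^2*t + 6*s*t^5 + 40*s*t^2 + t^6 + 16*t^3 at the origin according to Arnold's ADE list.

D_{7}

The Hessian of f at 0 has rank 0. Corank 2; j^3 = (s + t)*(3*s + 4*t)^2 has shape L^2 M (L != M), so D-series; mu = 7 gives D_7.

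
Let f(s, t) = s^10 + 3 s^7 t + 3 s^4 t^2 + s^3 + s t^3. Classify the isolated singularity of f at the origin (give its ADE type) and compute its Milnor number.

Type E7, Milnor number mu = 7.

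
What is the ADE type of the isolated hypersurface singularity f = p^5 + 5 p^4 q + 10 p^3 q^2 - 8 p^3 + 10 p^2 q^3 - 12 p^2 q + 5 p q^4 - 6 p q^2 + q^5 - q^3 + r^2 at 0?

E8

The Hessian of f at 0 has rank 1. Corank 2; j^3 = -(2*p + q)^3 is a perfect cube, so E-series; the 5-jet and mu = 8 give E_8.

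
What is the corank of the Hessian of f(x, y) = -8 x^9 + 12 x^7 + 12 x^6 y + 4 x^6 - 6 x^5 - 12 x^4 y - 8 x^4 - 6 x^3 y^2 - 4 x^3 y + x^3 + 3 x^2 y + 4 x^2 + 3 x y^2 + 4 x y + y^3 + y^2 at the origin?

Hessian at 0 has rank 1.

1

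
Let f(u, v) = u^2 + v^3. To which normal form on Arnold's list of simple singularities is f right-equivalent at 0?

A_{2}

The Hessian of f at 0 has rank 1. Corank 1: A-series; mu = 2 gives A_2.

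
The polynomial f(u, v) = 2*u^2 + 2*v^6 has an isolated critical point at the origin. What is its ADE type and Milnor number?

The Hessian of f at 0 is [[4, 0], [0, 0]] with rank 1, so corank 1. A Groebner basis of the Jacobian ideal J(f) in C{u,v} is {v^5, u}; counting standard monomials gives mu = 5. Corank 1: A-series; mu = 5 gives A_5.

Type A5, Milnor number mu = 5.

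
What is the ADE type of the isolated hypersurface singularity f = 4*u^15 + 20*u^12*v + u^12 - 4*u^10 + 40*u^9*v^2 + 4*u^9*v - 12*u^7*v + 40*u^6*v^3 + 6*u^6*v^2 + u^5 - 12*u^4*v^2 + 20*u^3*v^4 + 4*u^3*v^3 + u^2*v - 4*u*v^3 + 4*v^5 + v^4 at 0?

D_5

The Hessian of f at 0 is [[0, 0], [0, 0]] with rank 0, so corank 2. A Groebner basis of the Jacobian ideal J(f) in C{u,v} is {u*v^2, -u*v/2 + v^3, u^2 + 2*u*v}; counting standard monomials gives mu = 5. Corank 2; j^3 = u^2*v has shape L^2 M (L != M), so D-series; mu = 5 gives D_5.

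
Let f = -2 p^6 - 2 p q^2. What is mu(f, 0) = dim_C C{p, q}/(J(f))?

7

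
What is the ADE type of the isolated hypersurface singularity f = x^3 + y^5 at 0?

E8

The Hessian of f at 0 has rank 0. Corank 2; j^3 = x^3 is a perfect cube, so E-series; the 5-jet and mu = 8 give E_8.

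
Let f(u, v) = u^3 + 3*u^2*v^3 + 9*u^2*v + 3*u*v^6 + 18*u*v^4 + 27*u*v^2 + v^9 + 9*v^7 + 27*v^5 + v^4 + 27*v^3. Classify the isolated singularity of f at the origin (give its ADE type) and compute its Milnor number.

Type E_6, Milnor number mu = 6.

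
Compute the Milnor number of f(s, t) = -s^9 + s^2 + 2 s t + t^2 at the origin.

The Hessian of f at 0 is [[2, 2], [2, 2]] with rank 1, so corank 1. A Groebner basis of the Jacobian ideal J(f) in C{s,t} is {t^8, s + t}; counting standard monomials gives mu = 8. Corank 1: A-series; mu = 8 gives A_8.

8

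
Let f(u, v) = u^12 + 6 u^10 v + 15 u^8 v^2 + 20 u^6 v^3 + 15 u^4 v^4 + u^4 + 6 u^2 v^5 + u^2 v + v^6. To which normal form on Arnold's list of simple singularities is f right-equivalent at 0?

D_{7}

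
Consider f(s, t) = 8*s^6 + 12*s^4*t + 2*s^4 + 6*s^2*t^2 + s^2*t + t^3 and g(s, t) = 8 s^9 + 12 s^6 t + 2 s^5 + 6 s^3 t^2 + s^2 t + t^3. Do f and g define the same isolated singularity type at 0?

The Hessian of f at 0 has rank 0. Corank 2; j^3 = t*(s^2 + t^2) splits into three distinct lines over C (the quadratic factor has nonzero discriminant), so D_4. The Hessian of g at 0 has rank 0. Corank 2; j^3 = t*(s^2 + t^2) splits into three distinct lines over C (the quadratic factor has nonzero discriminant), so D_4. Both have type D_4, hence right-equivalent.

Yes.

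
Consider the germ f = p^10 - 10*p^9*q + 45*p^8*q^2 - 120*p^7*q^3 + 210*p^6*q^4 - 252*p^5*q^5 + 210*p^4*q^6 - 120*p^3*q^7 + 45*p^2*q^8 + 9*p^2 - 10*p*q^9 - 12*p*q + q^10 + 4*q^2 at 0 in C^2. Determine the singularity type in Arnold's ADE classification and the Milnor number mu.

Type A_9, Milnor number mu = 9.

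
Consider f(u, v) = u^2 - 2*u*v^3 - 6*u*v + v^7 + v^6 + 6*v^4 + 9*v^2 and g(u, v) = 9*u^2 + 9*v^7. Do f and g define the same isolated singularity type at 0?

Yes.

The Hessian of f at 0 is [[2, -6], [-6, 18]] with rank 1, so corank 1. A Groebner basis of the Jacobian ideal J(f) in C{u,v} is {-u + v^3 + 3*v, u^2 - 6*u*v + 9*v^2}; counting standard monomials gives mu = 6. Corank 1: A-series; mu = 6 gives A_6. The Hessian of g at 0 is [[18, 0], [0, 0]] with rank 1, so corank 1. A Groebner basis of the Jacobian ideal J(g) in C{u,v} is {v^6, u}; counting standard monomials gives mu = 6. Corank 1: A-series; mu = 6 gives A_6. Both have type A_6, hence right-equivalent.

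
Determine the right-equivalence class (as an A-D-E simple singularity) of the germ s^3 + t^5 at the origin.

E_8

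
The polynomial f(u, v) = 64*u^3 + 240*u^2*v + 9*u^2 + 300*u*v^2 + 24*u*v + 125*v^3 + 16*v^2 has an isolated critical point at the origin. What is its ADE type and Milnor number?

Type A_{2}, Milnor number mu = 2.

The Hessian of f at 0 has rank 1. Corank 1: A-series; mu = 2 gives A_2.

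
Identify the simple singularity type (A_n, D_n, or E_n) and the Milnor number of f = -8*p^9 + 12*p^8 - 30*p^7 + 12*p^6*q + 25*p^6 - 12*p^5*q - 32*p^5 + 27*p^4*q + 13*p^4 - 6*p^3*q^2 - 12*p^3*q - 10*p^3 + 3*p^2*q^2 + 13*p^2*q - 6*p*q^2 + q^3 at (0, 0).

The Hessian of f at 0 has rank 0. Corank 2; j^3 = -(2*p - q)*(5*p^2 - 4*p*q + q^2) splits into three distinct lines over C (the quadratic factor has nonzero discriminant), so D_4.

Type D_{4}, Milnor number mu = 4.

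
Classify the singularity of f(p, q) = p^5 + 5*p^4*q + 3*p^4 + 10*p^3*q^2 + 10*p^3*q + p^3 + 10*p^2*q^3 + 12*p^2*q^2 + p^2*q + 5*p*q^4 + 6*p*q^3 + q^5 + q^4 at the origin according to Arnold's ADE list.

D5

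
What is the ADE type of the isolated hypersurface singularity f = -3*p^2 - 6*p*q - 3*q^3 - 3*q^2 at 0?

A_2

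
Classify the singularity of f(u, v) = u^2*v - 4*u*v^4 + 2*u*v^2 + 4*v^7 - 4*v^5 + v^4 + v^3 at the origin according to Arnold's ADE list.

D_5

The Hessian of f at 0 is [[0, 0], [0, 0]] with rank 0, so corank 2. A Groebner basis of the Jacobian ideal J(f) in C{u,v} is {u^3 - u^2/4 + v^2/4, u^2/4 + v^3 - v^2/4, u*v + v^2}; counting standard monomials gives mu = 5. Corank 2; j^3 = v*(u + v)^2 has shape L^2 M (L != M), so D-series; mu = 5 gives D_5.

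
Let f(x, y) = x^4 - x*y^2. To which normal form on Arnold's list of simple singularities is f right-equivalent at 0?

D_5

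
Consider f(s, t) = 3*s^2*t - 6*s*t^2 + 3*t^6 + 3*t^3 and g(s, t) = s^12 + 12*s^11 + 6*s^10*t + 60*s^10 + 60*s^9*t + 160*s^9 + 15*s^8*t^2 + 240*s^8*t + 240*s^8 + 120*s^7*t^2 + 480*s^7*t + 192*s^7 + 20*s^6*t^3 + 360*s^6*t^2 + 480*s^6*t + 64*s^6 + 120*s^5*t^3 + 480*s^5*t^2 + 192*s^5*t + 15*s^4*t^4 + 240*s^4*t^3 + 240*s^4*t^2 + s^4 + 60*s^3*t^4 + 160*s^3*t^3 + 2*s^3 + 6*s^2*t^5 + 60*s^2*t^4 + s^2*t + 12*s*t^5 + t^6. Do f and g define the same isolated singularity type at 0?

The Hessian of f at 0 is [[0, 0], [0, 0]] with rank 0, so corank 2. A Groebner basis of the Jacobian ideal J(f) in C{s,t} is {s^2/6 + t^5 - t^2/6, s^3 - t^3, s*t - t^2}; counting standard monomials gives mu = 7. Corank 2; j^3 = 3*t*(s - t)^2 has shape L^2 M (L != M), so D-series; mu = 7 gives D_7. The Hessian of g at 0 is [[0, 0], [0, 0]] with rank 0, so corank 2. A Groebner basis of the Jacobian ideal J(g) in C{s,t} is {-s*t/12 + t^5, s*t^2, s^2 + s*t/2}; counting standard monomials gives mu = 7. Corank 2; j^3 = s^2*(2*s + t) has shape L^2 M (L != M), so D-series; mu = 7 gives D_7. Both have type D_7, hence right-equivalent.

Yes.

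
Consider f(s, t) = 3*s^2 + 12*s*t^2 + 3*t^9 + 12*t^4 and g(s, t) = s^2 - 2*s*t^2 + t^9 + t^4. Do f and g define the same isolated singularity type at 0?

The Hessian of f at 0 is [[6, 0], [0, 0]] with rank 1, so corank 1. A Groebner basis of the Jacobian ideal J(f) in C{s,t} is {s^4, s/2 + t^2}; counting standard monomials gives mu = 8. Corank 1: A-series; mu = 8 gives A_8. The Hessian of g at 0 is [[2, 0], [0, 0]] with rank 1, so corank 1. A Groebner basis of the Jacobian ideal J(g) in C{s,t} is {s^4, -s + t^2}; counting standard monomials gives mu = 8. Corank 1: A-series; mu = 8 gives A_8. Both have type A_8, hence right-equivalent.

Yes.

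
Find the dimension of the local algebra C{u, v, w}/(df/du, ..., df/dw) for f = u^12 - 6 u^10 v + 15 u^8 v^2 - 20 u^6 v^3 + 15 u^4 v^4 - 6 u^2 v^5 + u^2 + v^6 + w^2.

5

The Hessian of f at 0 has rank 2. Corank 1: A-series; mu = 5 gives A_5.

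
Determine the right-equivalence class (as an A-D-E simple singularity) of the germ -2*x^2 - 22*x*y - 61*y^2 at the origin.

A_1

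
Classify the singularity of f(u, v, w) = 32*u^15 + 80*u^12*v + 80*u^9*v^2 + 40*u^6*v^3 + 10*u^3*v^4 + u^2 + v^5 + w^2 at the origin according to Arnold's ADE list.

A_{4}

The Hessian of f at 0 has rank 2. Corank 1: A-series; mu = 4 gives A_4.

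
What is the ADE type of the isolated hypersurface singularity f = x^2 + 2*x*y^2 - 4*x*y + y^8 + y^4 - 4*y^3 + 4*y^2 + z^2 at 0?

A7

The Hessian of f at 0 has rank 2. Corank 1: A-series; mu = 7 gives A_7.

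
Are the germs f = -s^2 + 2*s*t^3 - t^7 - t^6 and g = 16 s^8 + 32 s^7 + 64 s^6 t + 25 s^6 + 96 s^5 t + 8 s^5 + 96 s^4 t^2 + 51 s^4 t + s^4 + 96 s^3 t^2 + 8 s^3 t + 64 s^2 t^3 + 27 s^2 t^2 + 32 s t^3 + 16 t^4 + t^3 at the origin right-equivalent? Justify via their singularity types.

The Hessian of f at 0 is [[-2, 0], [0, 0]] with rank 1, so corank 1. A Groebner basis of the Jacobian ideal J(f) in C{s,t} is {-s + t^3, s^2}; counting standard monomials gives mu = 6. Corank 1: A-series; mu = 6 gives A_6. The Hessian of g at 0 is [[0, 0], [0, 0]] with rank 0, so corank 2. A Groebner basis of the Jacobian ideal J(g) in C{s,t} is {s^3 - 3*t^2, s^2*t + t^2/2, s*t^2, t^3}; counting standard monomials gives mu = 6. Corank 2; j^3 = t^3 is a perfect cube, so E-series; the 4-jet and mu = 6 give E_6. f is A_6 but g is E_6, hence not right-equivalent.

No.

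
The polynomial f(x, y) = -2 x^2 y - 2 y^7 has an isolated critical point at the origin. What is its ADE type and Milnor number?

The Hessian of f at 0 has rank 0. Corank 2; j^3 = -2*x^2*y has shape L^2 M (L != M), so D-series; mu = 8 gives D_8.

Type D_{8}, Milnor number mu = 8.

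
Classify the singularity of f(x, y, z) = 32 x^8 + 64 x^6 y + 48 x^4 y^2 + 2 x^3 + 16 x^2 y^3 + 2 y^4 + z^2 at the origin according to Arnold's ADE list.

The Hessian of f at 0 has rank 1. Corank 2; j^3 = 2*x^3 is a perfect cube, so E-series; the 4-jet and mu = 6 give E_6.

E6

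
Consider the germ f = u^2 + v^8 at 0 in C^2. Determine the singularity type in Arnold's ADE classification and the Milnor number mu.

The Hessian of f at 0 is [[2, 0], [0, 0]] with rank 1, so corank 1. A Groebner basis of the Jacobian ideal J(f) in C{u,v} is {v^7, u}; counting standard monomials gives mu = 7. Corank 1: A-series; mu = 7 gives A_7.

Type A_{7}, Milnor number mu = 7.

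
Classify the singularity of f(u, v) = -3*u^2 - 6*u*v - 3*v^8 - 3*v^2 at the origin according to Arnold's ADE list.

A_{7}

The Hessian of f at 0 is [[-6, -6], [-6, -6]] with rank 1, so corank 1. A Groebner basis of the Jacobian ideal J(f) in C{u,v} is {v^7, u + v}; counting standard monomials gives mu = 7. Corank 1: A-series; mu = 7 gives A_7.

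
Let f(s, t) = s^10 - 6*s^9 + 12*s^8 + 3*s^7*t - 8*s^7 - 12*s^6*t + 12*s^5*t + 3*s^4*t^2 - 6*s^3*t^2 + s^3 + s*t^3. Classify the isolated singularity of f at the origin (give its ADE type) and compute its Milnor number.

The Hessian of f at 0 has rank 0. Corank 2; j^3 = s^3 is a perfect cube, so E-series; the 4-jet and mu = 7 give E_7.

Type E_{7}, Milnor number mu = 7.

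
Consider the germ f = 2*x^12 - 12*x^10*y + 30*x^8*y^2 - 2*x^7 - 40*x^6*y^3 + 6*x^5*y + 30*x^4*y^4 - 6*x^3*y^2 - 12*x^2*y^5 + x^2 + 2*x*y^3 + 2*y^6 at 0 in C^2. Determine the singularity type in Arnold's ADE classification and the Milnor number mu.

Type A5, Milnor number mu = 5.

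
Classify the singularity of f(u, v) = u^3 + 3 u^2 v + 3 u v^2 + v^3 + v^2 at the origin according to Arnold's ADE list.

A_{2}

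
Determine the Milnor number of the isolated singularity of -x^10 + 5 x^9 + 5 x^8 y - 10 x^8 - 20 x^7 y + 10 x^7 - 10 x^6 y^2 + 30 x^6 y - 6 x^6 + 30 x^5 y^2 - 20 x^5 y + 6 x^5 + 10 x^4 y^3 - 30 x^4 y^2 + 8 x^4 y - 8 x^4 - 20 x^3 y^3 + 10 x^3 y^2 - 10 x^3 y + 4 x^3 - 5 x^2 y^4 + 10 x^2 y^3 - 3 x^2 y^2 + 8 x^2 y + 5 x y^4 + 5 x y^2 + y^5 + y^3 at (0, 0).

6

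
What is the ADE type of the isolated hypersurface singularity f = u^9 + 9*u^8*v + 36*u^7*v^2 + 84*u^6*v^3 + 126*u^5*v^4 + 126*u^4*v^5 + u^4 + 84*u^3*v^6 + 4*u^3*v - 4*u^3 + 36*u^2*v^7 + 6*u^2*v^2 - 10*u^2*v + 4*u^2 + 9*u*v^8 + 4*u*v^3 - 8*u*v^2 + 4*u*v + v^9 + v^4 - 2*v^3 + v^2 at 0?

A8

The Hessian of f at 0 has rank 1. Corank 1: A-series; mu = 8 gives A_8.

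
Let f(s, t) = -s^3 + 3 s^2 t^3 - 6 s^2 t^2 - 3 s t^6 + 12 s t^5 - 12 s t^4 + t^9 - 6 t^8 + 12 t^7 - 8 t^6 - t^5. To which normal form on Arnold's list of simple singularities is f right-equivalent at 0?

E8

The Hessian of f at 0 is [[0, 0], [0, 0]] with rank 0, so corank 2. A Groebner basis of the Jacobian ideal J(f) in C{s,t} is {-s^2/2 + s*t^3 - 2*s*t^2, t^4, s^3, s^2*t + 2*s^2 + 8*s*t^2}; counting standard monomials gives mu = 8. Corank 2; j^3 = -s^3 is a perfect cube, so E-series; the 5-jet and mu = 8 give E_8.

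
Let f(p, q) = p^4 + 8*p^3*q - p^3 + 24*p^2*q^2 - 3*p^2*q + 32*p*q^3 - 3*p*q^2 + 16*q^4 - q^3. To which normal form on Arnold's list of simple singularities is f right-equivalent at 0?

E6

The Hessian of f at 0 has rank 0. Corank 2; j^3 = -(p + q)^3 is a perfect cube, so E-series; the 4-jet and mu = 6 give E_6.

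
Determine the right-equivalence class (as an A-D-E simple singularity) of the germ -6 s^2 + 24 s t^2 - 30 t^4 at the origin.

The Hessian of f at 0 is [[-12, 0], [0, 0]] with rank 1, so corank 1. A Groebner basis of the Jacobian ideal J(f) in C{s,t} is {s^2, s*t, -s/2 + t^2}; counting standard monomials gives mu = 3. Corank 1: A-series; mu = 3 gives A_3.

A_3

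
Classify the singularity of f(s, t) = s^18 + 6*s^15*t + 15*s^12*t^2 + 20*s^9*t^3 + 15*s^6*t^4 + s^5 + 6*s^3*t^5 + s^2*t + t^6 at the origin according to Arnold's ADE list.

D_7

The Hessian of f at 0 is [[0, 0], [0, 0]] with rank 0, so corank 2. A Groebner basis of the Jacobian ideal J(f) in C{s,t} is {s^2/6 + t^5, s^3, s*t}; counting standard monomials gives mu = 7. Corank 2; j^3 = s^2*t has shape L^2 M (L != M), so D-series; mu = 7 gives D_7.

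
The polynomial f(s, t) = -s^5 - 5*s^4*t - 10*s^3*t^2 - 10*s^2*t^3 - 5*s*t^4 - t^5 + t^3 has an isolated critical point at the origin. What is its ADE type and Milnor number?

Type E8, Milnor number mu = 8.

The Hessian of f at 0 has rank 0. Corank 2; j^3 = t^3 is a perfect cube, so E-series; the 5-jet and mu = 8 give E_8.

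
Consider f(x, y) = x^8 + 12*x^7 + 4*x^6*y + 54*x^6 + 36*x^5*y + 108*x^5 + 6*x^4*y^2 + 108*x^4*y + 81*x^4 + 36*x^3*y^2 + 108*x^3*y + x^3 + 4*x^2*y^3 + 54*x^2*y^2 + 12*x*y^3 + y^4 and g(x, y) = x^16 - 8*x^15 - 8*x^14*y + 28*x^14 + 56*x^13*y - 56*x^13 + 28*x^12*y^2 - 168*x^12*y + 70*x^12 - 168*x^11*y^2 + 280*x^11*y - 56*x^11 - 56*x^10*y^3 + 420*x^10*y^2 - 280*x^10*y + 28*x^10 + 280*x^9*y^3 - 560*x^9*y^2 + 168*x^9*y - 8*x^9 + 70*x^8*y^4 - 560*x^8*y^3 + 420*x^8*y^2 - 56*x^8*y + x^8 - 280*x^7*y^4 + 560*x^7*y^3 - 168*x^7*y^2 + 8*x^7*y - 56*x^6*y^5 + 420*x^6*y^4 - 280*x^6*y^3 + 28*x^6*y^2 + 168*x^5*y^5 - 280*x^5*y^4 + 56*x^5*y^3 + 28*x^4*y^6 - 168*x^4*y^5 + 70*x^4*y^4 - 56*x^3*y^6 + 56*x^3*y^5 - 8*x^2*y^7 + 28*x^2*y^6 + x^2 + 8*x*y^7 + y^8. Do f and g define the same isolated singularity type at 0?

No.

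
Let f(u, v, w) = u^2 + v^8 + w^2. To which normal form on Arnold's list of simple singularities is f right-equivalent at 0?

A_{7}

The Hessian of f at 0 is [[2, 0, 0], [0, 0, 0], [0, 0, 2]] with rank 2, so corank 1. A Groebner basis of the Jacobian ideal J(f) in C{u,v,w} is {v^7, u, w}; counting standard monomials gives mu = 7. Corank 1: A-series; mu = 7 gives A_7.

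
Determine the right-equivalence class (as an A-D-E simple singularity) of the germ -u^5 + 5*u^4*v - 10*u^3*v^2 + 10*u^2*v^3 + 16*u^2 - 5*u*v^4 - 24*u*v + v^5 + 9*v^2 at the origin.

The Hessian of f at 0 has rank 1. Corank 1: A-series; mu = 4 gives A_4.

A_{4}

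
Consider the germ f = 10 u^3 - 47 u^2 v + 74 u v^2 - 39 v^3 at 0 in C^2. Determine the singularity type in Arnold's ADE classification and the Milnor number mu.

Type D4, Milnor number mu = 4.

The Hessian of f at 0 has rank 0. Corank 2; j^3 = (2*u - 3*v)*(5*u^2 - 16*u*v + 13*v^2) splits into three distinct lines over C (the quadratic factor has nonzero discriminant), so D_4.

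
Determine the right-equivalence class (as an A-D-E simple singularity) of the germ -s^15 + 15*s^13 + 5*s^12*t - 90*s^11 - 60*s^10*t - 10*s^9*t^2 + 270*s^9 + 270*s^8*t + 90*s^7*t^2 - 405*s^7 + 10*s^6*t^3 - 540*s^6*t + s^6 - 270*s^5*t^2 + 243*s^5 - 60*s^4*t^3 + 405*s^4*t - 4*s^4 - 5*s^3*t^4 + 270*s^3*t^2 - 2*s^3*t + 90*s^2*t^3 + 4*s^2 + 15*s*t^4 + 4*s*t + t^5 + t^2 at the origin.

A4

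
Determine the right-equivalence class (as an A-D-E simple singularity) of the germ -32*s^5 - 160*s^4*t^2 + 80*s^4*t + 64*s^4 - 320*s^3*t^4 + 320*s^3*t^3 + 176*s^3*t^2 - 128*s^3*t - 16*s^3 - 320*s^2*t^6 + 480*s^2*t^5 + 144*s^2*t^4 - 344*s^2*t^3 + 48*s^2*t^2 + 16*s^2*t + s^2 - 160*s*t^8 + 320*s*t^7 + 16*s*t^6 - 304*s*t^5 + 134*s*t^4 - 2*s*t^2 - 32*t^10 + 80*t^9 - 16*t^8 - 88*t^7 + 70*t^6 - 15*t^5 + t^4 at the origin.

The Hessian of f at 0 has rank 1. Corank 1: A-series; mu = 4 gives A_4.

A4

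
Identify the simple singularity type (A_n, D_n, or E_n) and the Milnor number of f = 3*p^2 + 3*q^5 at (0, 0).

Type A_{4}, Milnor number mu = 4.

The Hessian of f at 0 is [[6, 0], [0, 0]] with rank 1, so corank 1. A Groebner basis of the Jacobian ideal J(f) in C{p,q} is {q^4, p}; counting standard monomials gives mu = 4. Corank 1: A-series; mu = 4 gives A_4.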